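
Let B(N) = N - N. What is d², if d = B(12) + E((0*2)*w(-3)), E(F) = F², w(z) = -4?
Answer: 0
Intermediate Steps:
B(N) = 0
d = 0 (d = 0 + ((0*2)*(-4))² = 0 + (0*(-4))² = 0 + 0² = 0 + 0 = 0)
d² = 0² = 0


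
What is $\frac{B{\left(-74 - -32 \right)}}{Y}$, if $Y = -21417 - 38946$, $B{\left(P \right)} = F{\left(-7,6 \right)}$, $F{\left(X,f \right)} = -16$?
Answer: $\frac{16}{60363} \approx 0.00026506$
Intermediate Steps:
$B{\left(P \right)} = -16$
$Y = -60363$
$\frac{B{\left(-74 - -32 \right)}}{Y} = - \frac{16}{-60363} = \left(-16\right) \left(- \frac{1}{60363}\right) = \frac{16}{60363}$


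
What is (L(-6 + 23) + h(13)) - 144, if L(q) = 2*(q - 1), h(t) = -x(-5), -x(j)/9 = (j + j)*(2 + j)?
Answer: 158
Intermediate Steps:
x(j) = -18*j*(2 + j) (x(j) = -9*(j + j)*(2 + j) = -9*2*j*(2 + j) = -18*j*(2 + j))
h(t) = 270 (h(t) = -(-18)*(-5)*(2 - 5) = -(-18)*(-5)*(-3) = -1*(-270) = 270)
L(q) = -2 + 2*q (L(q) = 2*(-1 + q) = -2 + 2*q)
(L(-6 + 23) + h(13)) - 144 = ((-2 + 2*(-6 + 23)) + 270) - 144 = ((-2 + 2*17) + 270) - 144 = ((-2 + 34) + 270) - 144 = (32 + 270) - 144 = 302 - 144 = 158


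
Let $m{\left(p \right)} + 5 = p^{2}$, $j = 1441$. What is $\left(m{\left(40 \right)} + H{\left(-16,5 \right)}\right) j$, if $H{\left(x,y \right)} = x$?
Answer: $2275339$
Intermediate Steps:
$m{\left(p \right)} = -5 + p^{2}$
$\left(m{\left(40 \right)} + H{\left(-16,5 \right)}\right) j = \left(\left(-5 + 40^{2}\right) - 16\right) 1441 = \left(\left(-5 + 1600\right) - 16\right) 1441 = \left(1595 - 16\right) 1441 = 1579 \cdot 1441 = 2275339$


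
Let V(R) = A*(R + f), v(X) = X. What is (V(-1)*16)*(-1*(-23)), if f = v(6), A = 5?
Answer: 9200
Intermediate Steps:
f = 6
V(R) = 30 + 5*R (V(R) = 5*(R + 6) = 5*(6 + R) = 30 + 5*R)
(V(-1)*16)*(-1*(-23)) = ((30 + 5*(-1))*16)*(-1*(-23)) = ((30 - 5)*16)*23 = (25*16)*23 = 400*23 = 9200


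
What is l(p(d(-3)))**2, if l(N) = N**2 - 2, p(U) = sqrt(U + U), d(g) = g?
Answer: 64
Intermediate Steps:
p(U) = sqrt(2)*sqrt(U) (p(U) = sqrt(2*U) = sqrt(2)*sqrt(U))
l(N) = -2 + N**2
l(p(d(-3)))**2 = (-2 + (sqrt(2)*sqrt(-3))**2)**2 = (-2 + (sqrt(2)*(I*sqrt(3)))**2)**2 = (-2 + (I*sqrt(6))**2)**2 = (-2 - 6)**2 = (-8)**2 = 64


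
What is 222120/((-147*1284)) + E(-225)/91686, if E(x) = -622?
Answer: -40640269/34336407 ≈ -1.1836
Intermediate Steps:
222120/((-147*1284)) + E(-225)/91686 = 222120/((-147*1284)) - 622/91686 = 222120/(-188748) - 622*1/91686 = 222120*(-1/188748) - 311/45843 = -6170/5243 - 311/45843 = -40640269/34336407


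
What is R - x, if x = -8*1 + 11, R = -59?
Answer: -62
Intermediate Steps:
x = 3 (x = -8 + 11 = 3)
R - x = -59 - 1*3 = -59 - 3 = -62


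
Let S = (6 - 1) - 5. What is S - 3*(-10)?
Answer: 30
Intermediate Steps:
S = 0 (S = 5 - 5 = 0)
S - 3*(-10) = 0 - 3*(-10) = 0 + 30 = 30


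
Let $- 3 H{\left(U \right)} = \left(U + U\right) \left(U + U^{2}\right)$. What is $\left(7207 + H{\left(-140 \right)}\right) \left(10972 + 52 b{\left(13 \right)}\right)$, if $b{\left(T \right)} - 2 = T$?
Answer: $\frac{64288387592}{3} \approx 2.1429 \cdot 10^{10}$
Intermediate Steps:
$b{\left(T \right)} = 2 + T$
$H{\left(U \right)} = - \frac{2 U \left(U + U^{2}\right)}{3}$ ($H{\left(U \right)} = - \frac{\left(U + U\right) \left(U + U^{2}\right)}{3} = - \frac{2 U \left(U + U^{2}\right)}{3}$)
$\left(7207 + H{\left(-140 \right)}\right) \left(10972 + 52 b{\left(13 \right)}\right) = \left(7207 + \frac{2 \left(-140\right)^{2} \left(-1 - -140\right)}{3}\right) \left(10972 + 52 \left(2 + 13\right)\right) = \left(7207 + \frac{2}{3} \cdot 19600 \left(-1 + 140\right)\right) \left(10972 + 52 \cdot 15\right) = \left(7207 + \frac{2}{3} \cdot 19600 \cdot 139\right) \left(10972 + 780\right) = \left(7207 + \frac{5448800}{3}\right) 11752 = \frac{5470421}{3} \cdot 11752 = \frac{64288387592}{3}$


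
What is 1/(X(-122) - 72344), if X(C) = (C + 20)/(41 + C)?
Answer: -27/1953254 ≈ -1.3823e-5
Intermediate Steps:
X(C) = (20 + C)/(41 + C)
1/(X(-122) - 72344) = 1/((20 - 122)/(41 - 122) - 72344) = 1/(-102/(-81) - 72344) = 1/(-1/81*(-102) - 72344) = 1/(34/27 - 72344) = 1/(-1953254/27) = -27/1953254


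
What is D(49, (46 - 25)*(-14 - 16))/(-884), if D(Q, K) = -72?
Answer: 18/221 ≈ 0.081448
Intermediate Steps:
D(49, (46 - 25)*(-14 - 16))/(-884) = -72/(-884) = -72*(-1/884) = 18/221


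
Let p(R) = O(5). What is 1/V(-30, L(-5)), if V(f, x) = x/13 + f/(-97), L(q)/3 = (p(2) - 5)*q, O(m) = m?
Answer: 97/30 ≈ 3.2333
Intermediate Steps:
p(R) = 5
L(q) = 0 (L(q) = 3*((5 - 5)*q) = 3*(0*q) = 3*0 = 0)
V(f, x) = -f/97 + x/13 (V(f, x) = x*(1/13) + f*(-1/97) = x/13 - f/97 = -f/97 + x/13)
1/V(-30, L(-5)) = 1/(-1/97*(-30) + (1/13)*0) = 1/(30/97 + 0) = 1/(30/97) = 97/30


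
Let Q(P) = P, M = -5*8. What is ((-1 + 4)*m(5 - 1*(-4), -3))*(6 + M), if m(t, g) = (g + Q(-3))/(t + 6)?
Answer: 204/5 ≈ 40.800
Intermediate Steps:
M = -40
m(t, g) = (-3 + g)/(6 + t) (m(t, g) = (g - 3)/(t + 6) = (-3 + g)/(6 + t))
((-1 + 4)*m(5 - 1*(-4), -3))*(6 + M) = ((-1 + 4)*((-3 - 3)/(6 + (5 - 1*(-4)))))*(6 - 40) = (3*(-6/(6 + (5 + 4))))*(-34) = (3*(-6/(6 + 9)))*(-34) = (3*(-6/15))*(-34) = (3*((1/15)*(-6)))*(-34) = (3*(-2/5))*(-34) = -6/5*(-34) = 204/5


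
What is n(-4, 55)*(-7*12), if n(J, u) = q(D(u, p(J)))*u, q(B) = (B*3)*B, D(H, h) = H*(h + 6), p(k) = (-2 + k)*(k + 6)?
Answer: -1509354000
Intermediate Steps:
p(k) = (-2 + k)*(6 + k)
D(H, h) = H*(6 + h)
q(B) = 3*B² (q(B) = (3*B)*B = 3*B²)
n(J, u) = 3*u³*(-6 + J² + 4*J)² (n(J, u) = (3*(u*(6 + (-12 + J² + 4*J)))²)*u = (3*(u*(-6 + J² + 4*J))²)*u = (3*(u²*(-6 + J² + 4*J)²))*u = (3*u²*(-6 + J² + 4*J)²)*u = 3*u³*(-6 + J² + 4*J)²)
n(-4, 55)*(-7*12) = (3*55³*(-6 + (-4)² + 4*(-4))²)*(-7*12) = (3*166375*(-6 + 16 - 16)²)*(-84) = (3*166375*(-6)²)*(-84) = (3*166375*36)*(-84) = 17968500*(-84) = -1509354000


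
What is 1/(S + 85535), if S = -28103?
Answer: 1/57432 ≈ 1.7412e-5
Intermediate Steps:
1/(S + 85535) = 1/(-28103 + 85535) = 1/57432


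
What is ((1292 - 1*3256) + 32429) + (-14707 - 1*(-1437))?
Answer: 17195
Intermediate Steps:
((1292 - 1*3256) + 32429) + (-14707 - 1*(-1437)) = ((1292 - 3256) + 32429) + (-14707 + 1437) = (-1964 + 32429) - 13270 = 30465 - 13270 = 17195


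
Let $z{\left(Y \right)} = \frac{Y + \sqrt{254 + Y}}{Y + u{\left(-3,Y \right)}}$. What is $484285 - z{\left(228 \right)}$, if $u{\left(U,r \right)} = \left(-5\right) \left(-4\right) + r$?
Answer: $\frac{57629858}{119} - \frac{\sqrt{482}}{476} \approx 4.8428 \cdot 10^{5}$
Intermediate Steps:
$u{\left(U,r \right)} = 20 + r$
$z{\left(Y \right)} = \frac{Y + \sqrt{254 + Y}}{20 + 2 Y}$ ($z{\left(Y \right)} = \frac{Y + \sqrt{254 + Y}}{Y + \left(20 + Y\right)} = \frac{Y + \sqrt{254 + Y}}{20 + 2 Y}$)
$484285 - z{\left(228 \right)} = 484285 - \frac{228 + \sqrt{254 + 228}}{2 \left(10 + 228\right)} = 484285 - \frac{228 + \sqrt{482}}{2 \cdot 238} = 484285 - \frac{1}{2} \cdot \frac{1}{238} \left(228 + \sqrt{482}\right) = 484285 - \left(\frac{57}{119} + \frac{\sqrt{482}}{476}\right) = \frac{57629858}{119} - \frac{\sqrt{482}}{476}$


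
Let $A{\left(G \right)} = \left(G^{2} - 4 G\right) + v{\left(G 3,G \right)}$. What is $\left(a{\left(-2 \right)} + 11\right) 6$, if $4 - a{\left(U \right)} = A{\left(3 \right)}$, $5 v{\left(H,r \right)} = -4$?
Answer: $\frac{564}{5} \approx 112.8$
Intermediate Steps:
$v{\left(H,r \right)} = - \frac{4}{5}$ ($v{\left(H,r \right)} = \frac{1}{5} \left(-4\right) = - \frac{4}{5}$)
$A{\left(G \right)} = - \frac{4}{5} + G^{2} - 4 G$ ($A{\left(G \right)} = \left(G^{2} - 4 G\right) - \frac{4}{5} = - \frac{4}{5} + G^{2} - 4 G$)
$a{\left(U \right)} = \frac{39}{5}$ ($a{\left(U \right)} = 4 - \left(- \frac{4}{5} + 3^{2} - 12\right) = 4 - \left(- \frac{4}{5} + 9 - 12\right) = 4 - - \frac{19}{5} = 4 + \frac{19}{5} = \frac{39}{5}$)
$\left(a{\left(-2 \right)} + 11\right) 6 = \left(\frac{39}{5} + 11\right) 6 = \frac{94}{5} \cdot 6 = \frac{564}{5}$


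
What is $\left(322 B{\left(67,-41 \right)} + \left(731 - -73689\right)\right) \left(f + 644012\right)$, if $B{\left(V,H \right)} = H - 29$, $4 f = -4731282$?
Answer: $-27953384980$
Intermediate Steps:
$f = - \frac{2365641}{2}$ ($f = \frac{1}{4} \left(-4731282\right) = - \frac{2365641}{2} \approx -1.1828 \cdot 10^{6}$)
$B{\left(V,H \right)} = -29 + H$
$\left(322 B{\left(67,-41 \right)} + \left(731 - -73689\right)\right) \left(f + 644012\right) = \left(322 \left(-29 - 41\right) + \left(731 - -73689\right)\right) \left(- \frac{2365641}{2} + 644012\right) = \left(322 \left(-70\right) + \left(731 + 73689\right)\right) \left(- \frac{1077617}{2}\right) = \left(-22540 + 74420\right) \left(- \frac{1077617}{2}\right) = 51880 \left(- \frac{1077617}{2}\right) = -27953384980$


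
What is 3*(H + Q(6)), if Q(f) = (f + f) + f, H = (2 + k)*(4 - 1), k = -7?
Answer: 9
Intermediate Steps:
H = -15 (H = (2 - 7)*(4 - 1) = -5*3 = -15)
Q(f) = 3*f (Q(f) = 2*f + f = 3*f)
3*(H + Q(6)) = 3*(-15 + 3*6) = 3*(-15 + 18) = 3*3 = 9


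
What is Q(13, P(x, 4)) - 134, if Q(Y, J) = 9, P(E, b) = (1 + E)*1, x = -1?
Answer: -125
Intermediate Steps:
P(E, b) = 1 + E
Q(13, P(x, 4)) - 134 = 9 - 134 = -125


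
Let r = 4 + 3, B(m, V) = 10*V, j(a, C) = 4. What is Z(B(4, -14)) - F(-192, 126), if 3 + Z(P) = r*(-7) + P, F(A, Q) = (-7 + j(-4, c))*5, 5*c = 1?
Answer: -177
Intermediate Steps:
c = ⅕ (c = (⅕)*1 = ⅕ ≈ 0.20000)
F(A, Q) = -15 (F(A, Q) = (-7 + 4)*5 = -3*5 = -15)
r = 7
Z(P) = -52 + P (Z(P) = -3 + (7*(-7) + P) = -3 + (-49 + P) = -52 + P)
Z(B(4, -14)) - F(-192, 126) = (-52 + 10*(-14)) - 1*(-15) = (-52 - 140) + 15 = -192 + 15 = -177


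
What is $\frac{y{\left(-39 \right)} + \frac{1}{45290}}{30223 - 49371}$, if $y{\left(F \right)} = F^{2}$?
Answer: $- \frac{68886091}{867212920} \approx -0.079434$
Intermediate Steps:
$\frac{y{\left(-39 \right)} + \frac{1}{45290}}{30223 - 49371} = \frac{\left(-39\right)^{2} + \frac{1}{45290}}{30223 - 49371} = \frac{1521 + \frac{1}{45290}}{-19148} = \frac{68886091}{45290} \left(- \frac{1}{19148}\right) = - \frac{68886091}{867212920}$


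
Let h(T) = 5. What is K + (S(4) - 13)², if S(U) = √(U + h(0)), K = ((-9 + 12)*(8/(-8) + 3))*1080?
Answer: 6580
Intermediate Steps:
K = 6480 (K = (3*(8*(-⅛) + 3))*1080 = (3*(-1 + 3))*1080 = (3*2)*1080 = 6*1080 = 6480)
S(U) = √(5 + U) (S(U) = √(U + 5) = √(5 + U))
K + (S(4) - 13)² = 6480 + (√(5 + 4) - 13)² = 6480 + (√9 - 13)² = 6480 + (3 - 13)² = 6480 + (-10)² = 6480 + 100 = 6580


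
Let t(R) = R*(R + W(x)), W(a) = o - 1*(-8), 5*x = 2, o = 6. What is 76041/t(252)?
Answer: 1207/1064 ≈ 1.1344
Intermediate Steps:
x = ⅖ (x = (⅕)*2 = ⅖ ≈ 0.40000)
W(a) = 14 (W(a) = 6 - 1*(-8) = 6 + 8 = 14)
t(R) = R*(14 + R) (t(R) = R*(R + 14) = R*(14 + R))
76041/t(252) = 76041/((252*(14 + 252))) = 76041/((252*266)) = 76041/67032 = 76041*(1/67032) = 1207/1064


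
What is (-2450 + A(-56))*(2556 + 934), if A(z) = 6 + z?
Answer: -8725000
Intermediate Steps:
(-2450 + A(-56))*(2556 + 934) = (-2450 + (6 - 56))*(2556 + 934) = (-2450 - 50)*3490 = -2500*3490 = -8725000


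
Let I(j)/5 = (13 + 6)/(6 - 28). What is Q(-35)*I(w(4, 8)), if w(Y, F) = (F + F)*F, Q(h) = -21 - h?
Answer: -665/11 ≈ -60.455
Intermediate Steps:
w(Y, F) = 2*F² (w(Y, F) = (2*F)*F = 2*F²)
I(j) = -95/22 (I(j) = 5*((13 + 6)/(6 - 28)) = 5*(19/(-22)) = 5*(19*(-1/22)) = 5*(-19/22) = -95/22)
Q(-35)*I(w(4, 8)) = (-21 - 1*(-35))*(-95/22) = (-21 + 35)*(-95/22) = 14*(-95/22) = -665/11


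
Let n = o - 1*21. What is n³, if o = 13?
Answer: -512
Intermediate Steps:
n = -8 (n = 13 - 1*21 = 13 - 21 = -8)
n³ = (-8)³ = -512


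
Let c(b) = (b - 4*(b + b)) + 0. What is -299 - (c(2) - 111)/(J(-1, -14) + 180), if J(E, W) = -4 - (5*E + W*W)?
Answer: -922/3 ≈ -307.33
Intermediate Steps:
c(b) = -7*b (c(b) = (b - 8*b) + 0 = -7*b + 0 = -7*b)
J(E, W) = -4 - W² - 5*E (J(E, W) = -4 - (5*E + W²) = -4 - (W² + 5*E) = -4 + (-W² - 5*E) = -4 - W² - 5*E)
-299 - (c(2) - 111)/(J(-1, -14) + 180) = -299 - (-7*2 - 111)/((-4 - 1*(-14)² - 5*(-1)) + 180) = -299 - (-14 - 111)/((-4 - 1*196 + 5) + 180) = -299 - (-125)/((-4 - 196 + 5) + 180) = -299 - (-125)/(-195 + 180) = -299 - (-125)/(-15) = -299 - (-125)*(-1)/15 = -299 - 1*25/3 = -299 - 25/3 = -922/3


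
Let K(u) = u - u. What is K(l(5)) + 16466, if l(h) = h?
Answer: 16466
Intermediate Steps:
K(u) = 0
K(l(5)) + 16466 = 0 + 16466 = 16466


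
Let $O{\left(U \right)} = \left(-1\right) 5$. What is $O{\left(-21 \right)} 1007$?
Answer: $-5035$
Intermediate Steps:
$O{\left(U \right)} = -5$
$O{\left(-21 \right)} 1007 = \left(-5\right) 1007 = -5035$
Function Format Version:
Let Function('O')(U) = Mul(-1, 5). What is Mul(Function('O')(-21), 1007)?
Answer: -5035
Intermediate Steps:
Function('O')(U) = -5
Mul(Function('O')(-21), 1007) = Mul(-5, 1007) = -5035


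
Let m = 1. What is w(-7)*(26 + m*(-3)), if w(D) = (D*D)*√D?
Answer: 1127*I*√7 ≈ 2981.8*I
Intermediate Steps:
w(D) = D^(5/2) (w(D) = D²*√D = D^(5/2))
w(-7)*(26 + m*(-3)) = (-7)^(5/2)*(26 + 1*(-3)) = (49*I*√7)*(26 - 3) = (49*I*√7)*23 = 1127*I*√7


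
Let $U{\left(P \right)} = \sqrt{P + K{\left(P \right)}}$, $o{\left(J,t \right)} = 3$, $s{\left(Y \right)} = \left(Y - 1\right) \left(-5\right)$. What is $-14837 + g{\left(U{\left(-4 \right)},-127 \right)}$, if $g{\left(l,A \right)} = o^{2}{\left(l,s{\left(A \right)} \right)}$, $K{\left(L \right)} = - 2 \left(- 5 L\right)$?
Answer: $-14828$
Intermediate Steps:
$K{\left(L \right)} = 10 L$
$s{\left(Y \right)} = 5 - 5 Y$ ($s{\left(Y \right)} = \left(-1 + Y\right) \left(-5\right) = 5 - 5 Y$)
$U{\left(P \right)} = \sqrt{11} \sqrt{P}$ ($U{\left(P \right)} = \sqrt{P + 10 P} = \sqrt{11 P} = \sqrt{11} \sqrt{P}$)
$g{\left(l,A \right)} = 9$ ($g{\left(l,A \right)} = 3^{2} = 9$)
$-14837 + g{\left(U{\left(-4 \right)},-127 \right)} = -14837 + 9 = -14828$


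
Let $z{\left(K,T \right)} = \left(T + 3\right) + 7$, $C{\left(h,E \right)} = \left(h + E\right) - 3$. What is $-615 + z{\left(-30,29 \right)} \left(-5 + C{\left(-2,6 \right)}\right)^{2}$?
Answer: $9$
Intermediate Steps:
$C{\left(h,E \right)} = -3 + E + h$ ($C{\left(h,E \right)} = \left(E + h\right) - 3 = -3 + E + h$)
$z{\left(K,T \right)} = 10 + T$ ($z{\left(K,T \right)} = \left(3 + T\right) + 7 = 10 + T$)
$-615 + z{\left(-30,29 \right)} \left(-5 + C{\left(-2,6 \right)}\right)^{2} = -615 + \left(10 + 29\right) \left(-5 - -1\right)^{2} = -615 + 39 \left(-5 + 1\right)^{2} = -615 + 39 \left(-4\right)^{2} = -615 + 39 \cdot 16 = -615 + 624 = 9$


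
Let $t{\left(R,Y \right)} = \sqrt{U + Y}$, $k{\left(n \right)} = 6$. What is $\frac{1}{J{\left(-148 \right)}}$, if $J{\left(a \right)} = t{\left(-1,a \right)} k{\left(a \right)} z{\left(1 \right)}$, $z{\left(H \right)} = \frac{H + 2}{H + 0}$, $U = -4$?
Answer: $- \frac{i \sqrt{38}}{1368} \approx - 0.0045061 i$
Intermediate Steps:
$t{\left(R,Y \right)} = \sqrt{-4 + Y}$
$z{\left(H \right)} = \frac{2 + H}{H}$
$J{\left(a \right)} = 18 \sqrt{-4 + a}$ ($J{\left(a \right)} = \sqrt{-4 + a} 6 \frac{2 + 1}{1} = 6 \sqrt{-4 + a} 1 \cdot 3 = 6 \sqrt{-4 + a} 3 = 18 \sqrt{-4 + a}$)
$\frac{1}{J{\left(-148 \right)}} = \frac{1}{18 \sqrt{-4 - 148}} = \frac{1}{18 \sqrt{-152}} = \frac{1}{18 \cdot 2 i \sqrt{38}} = \frac{1}{36 i \sqrt{38}} = - \frac{i \sqrt{38}}{1368}$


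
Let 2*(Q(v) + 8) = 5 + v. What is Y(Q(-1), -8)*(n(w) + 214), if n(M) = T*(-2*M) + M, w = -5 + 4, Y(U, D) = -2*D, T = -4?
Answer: 3280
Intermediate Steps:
Q(v) = -11/2 + v/2 (Q(v) = -8 + (5 + v)/2 = -8 + (5/2 + v/2) = -11/2 + v/2)
w = -1
n(M) = 9*M (n(M) = -(-8)*M + M = 8*M + M = 9*M)
Y(Q(-1), -8)*(n(w) + 214) = (-2*(-8))*(9*(-1) + 214) = 16*(-9 + 214) = 16*205 = 3280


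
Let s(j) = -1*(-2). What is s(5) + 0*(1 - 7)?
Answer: 2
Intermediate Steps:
s(j) = 2
s(5) + 0*(1 - 7) = 2 + 0*(1 - 7) = 2 + 0*(-6) = 2 + 0 = 2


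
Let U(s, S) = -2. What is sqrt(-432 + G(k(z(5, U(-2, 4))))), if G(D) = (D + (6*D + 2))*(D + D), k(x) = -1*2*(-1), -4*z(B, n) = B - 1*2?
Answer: 4*I*sqrt(23) ≈ 19.183*I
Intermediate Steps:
z(B, n) = 1/2 - B/4 (z(B, n) = -(B - 1*2)/4 = -(B - 2)/4 = -(-2 + B)/4 = 1/2 - B/4)
k(x) = 2 (k(x) = -2*(-1) = 2)
G(D) = 2*D*(2 + 7*D) (G(D) = (D + (2 + 6*D))*(2*D) = (2 + 7*D)*(2*D) = 2*D*(2 + 7*D))
sqrt(-432 + G(k(z(5, U(-2, 4))))) = sqrt(-432 + 2*2*(2 + 7*2)) = sqrt(-432 + 2*2*(2 + 14)) = sqrt(-432 + 2*2*16) = sqrt(-432 + 64) = sqrt(-368) = 4*I*sqrt(23)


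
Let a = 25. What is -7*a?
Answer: -175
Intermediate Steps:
-7*a = -7*25 = -175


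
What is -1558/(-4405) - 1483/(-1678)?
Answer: 9146939/7391590 ≈ 1.2375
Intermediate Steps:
-1558/(-4405) - 1483/(-1678) = -1558*(-1/4405) - 1483*(-1/1678) = 1558/4405 + 1483/1678 = 9146939/7391590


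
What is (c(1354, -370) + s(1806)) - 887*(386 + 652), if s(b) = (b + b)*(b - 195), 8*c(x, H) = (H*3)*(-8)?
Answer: 4899336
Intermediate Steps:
c(x, H) = -3*H (c(x, H) = ((H*3)*(-8))/8 = ((3*H)*(-8))/8 = (-24*H)/8 = -3*H)
s(b) = 2*b*(-195 + b) (s(b) = (2*b)*(-195 + b) = 2*b*(-195 + b))
(c(1354, -370) + s(1806)) - 887*(386 + 652) = (-3*(-370) + 2*1806*(-195 + 1806)) - 887*(386 + 652) = (1110 + 2*1806*1611) - 887*1038 = (1110 + 5818932) - 920706 = 5820042 - 920706 = 4899336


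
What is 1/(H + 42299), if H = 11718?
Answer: 1/54017 ≈ 1.8513e-5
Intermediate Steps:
1/(H + 42299) = 1/(11718 + 42299) = 1/54017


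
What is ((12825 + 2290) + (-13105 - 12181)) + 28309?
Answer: 18138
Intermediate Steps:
((12825 + 2290) + (-13105 - 12181)) + 28309 = (15115 - 25286) + 28309 = -10171 + 28309 = 18138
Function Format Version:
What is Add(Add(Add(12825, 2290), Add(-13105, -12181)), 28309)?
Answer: 18138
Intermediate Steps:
Add(Add(Add(12825, 2290), Add(-13105, -12181)), 28309) = Add(Add(15115, -25286), 28309) = Add(-10171, 28309) = 18138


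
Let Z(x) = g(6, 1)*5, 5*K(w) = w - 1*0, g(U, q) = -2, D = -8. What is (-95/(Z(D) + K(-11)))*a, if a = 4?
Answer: 1900/61 ≈ 31.148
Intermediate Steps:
K(w) = w/5 (K(w) = (w - 1*0)/5 = (w + 0)/5 = w/5)
Z(x) = -10 (Z(x) = -2*5 = -10)
(-95/(Z(D) + K(-11)))*a = (-95/(-10 + (⅕)*(-11)))*4 = (-95/(-10 - 11/5))*4 = (-95/(-61/5))*4 = -5/61*(-95)*4 = (475/61)*4 = 1900/61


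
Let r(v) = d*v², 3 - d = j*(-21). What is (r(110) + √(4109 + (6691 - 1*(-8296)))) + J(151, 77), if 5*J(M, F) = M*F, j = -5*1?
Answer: -6159373/5 + 2*√4774 ≈ -1.2317e+6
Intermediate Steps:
j = -5
J(M, F) = F*M/5 (J(M, F) = (M*F)/5 = (F*M)/5 = F*M/5)
d = -102 (d = 3 - (-5)*(-21) = 3 - 1*105 = 3 - 105 = -102)
r(v) = -102*v²
(r(110) + √(4109 + (6691 - 1*(-8296)))) + J(151, 77) = (-102*110² + √(4109 + (6691 - 1*(-8296)))) + (⅕)*77*151 = (-102*12100 + √(4109 + (6691 + 8296))) + 11627/5 = (-1234200 + √(4109 + 14987)) + 11627/5 = (-1234200 + √19096) + 11627/5 = (-1234200 + 2*√4774) + 11627/5 = -6159373/5 + 2*√4774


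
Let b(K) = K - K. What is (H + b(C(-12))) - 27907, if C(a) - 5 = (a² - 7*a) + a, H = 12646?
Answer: -15261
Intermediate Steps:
C(a) = 5 + a² - 6*a (C(a) = 5 + ((a² - 7*a) + a) = 5 + (a² - 6*a) = 5 + a² - 6*a)
b(K) = 0
(H + b(C(-12))) - 27907 = (12646 + 0) - 27907 = 12646 - 27907 = -15261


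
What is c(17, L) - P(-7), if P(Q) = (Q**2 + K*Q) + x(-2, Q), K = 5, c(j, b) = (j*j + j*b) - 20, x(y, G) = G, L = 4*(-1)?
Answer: 194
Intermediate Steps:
L = -4
c(j, b) = -20 + j**2 + b*j (c(j, b) = (j**2 + b*j) - 20 = -20 + j**2 + b*j)
P(Q) = Q**2 + 6*Q (P(Q) = (Q**2 + 5*Q) + Q = Q**2 + 6*Q)
c(17, L) - P(-7) = (-20 + 17**2 - 4*17) - (-7)*(6 - 7) = (-20 + 289 - 68) - (-7)*(-1) = 201 - 1*7 = 201 - 7 = 194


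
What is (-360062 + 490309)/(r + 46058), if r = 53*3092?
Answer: 130247/209934 ≈ 0.62042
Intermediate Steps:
r = 163876
(-360062 + 490309)/(r + 46058) = (-360062 + 490309)/(163876 + 46058) = 130247/209934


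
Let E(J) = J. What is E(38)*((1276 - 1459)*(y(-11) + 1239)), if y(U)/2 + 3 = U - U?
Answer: -8574282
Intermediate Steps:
y(U) = -6 (y(U) = -6 + 2*(U - U) = -6 + 2*0 = -6 + 0 = -6)
E(38)*((1276 - 1459)*(y(-11) + 1239)) = 38*((1276 - 1459)*(-6 + 1239)) = 38*(-183*1233) = 38*(-225639) = -8574282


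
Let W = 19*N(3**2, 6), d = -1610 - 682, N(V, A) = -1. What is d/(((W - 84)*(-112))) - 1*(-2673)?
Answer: 7708359/2884 ≈ 2672.8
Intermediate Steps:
d = -2292
W = -19 (W = 19*(-1) = -19)
d/(((W - 84)*(-112))) - 1*(-2673) = -2292*(-1/(112*(-19 - 84))) - 1*(-2673) = -2292/((-103*(-112))) + 2673 = -2292/11536 + 2673 = -2292*1/11536 + 2673 = -573/2884 + 2673 = 7708359/2884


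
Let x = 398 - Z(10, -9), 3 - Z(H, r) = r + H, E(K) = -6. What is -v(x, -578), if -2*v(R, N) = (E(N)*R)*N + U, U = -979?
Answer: 1372349/2 ≈ 6.8617e+5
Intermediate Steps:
Z(H, r) = 3 - H - r (Z(H, r) = 3 - (r + H) = 3 - (H + r) = 3 + (-H - r) = 3 - H - r)
x = 396 (x = 398 - (3 - 1*10 - 1*(-9)) = 398 - (3 - 10 + 9) = 398 - 1*2 = 398 - 2 = 396)
v(R, N) = 979/2 + 3*N*R (v(R, N) = -((-6*R)*N - 979)/2 = -(-6*N*R - 979)/2 = -(-979 - 6*N*R)/2 = 979/2 + 3*N*R)
-v(x, -578) = -(979/2 + 3*(-578)*396) = -(979/2 - 686664) = -1*(-1372349/2) = 1372349/2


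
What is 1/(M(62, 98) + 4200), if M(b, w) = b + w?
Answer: 1/4360 ≈ 0.00022936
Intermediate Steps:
1/(M(62, 98) + 4200) = 1/((62 + 98) + 4200) = 1/(160 + 4200) = 1/4360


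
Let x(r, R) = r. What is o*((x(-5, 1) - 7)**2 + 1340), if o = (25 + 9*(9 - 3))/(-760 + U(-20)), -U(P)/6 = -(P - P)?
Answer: -29309/190 ≈ -154.26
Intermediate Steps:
U(P) = 0 (U(P) = -(-6)*(P - P) = -(-6)*0 = -6*0 = 0)
o = -79/760 (o = (25 + 9*(9 - 3))/(-760 + 0) = (25 + 9*6)/(-760) = (25 + 54)*(-1/760) = 79*(-1/760) = -79/760 ≈ -0.10395)
o*((x(-5, 1) - 7)**2 + 1340) = -79*((-5 - 7)**2 + 1340)/760 = -79*((-12)**2 + 1340)/760 = -79*(144 + 1340)/760 = -79/760*1484 = -29309/190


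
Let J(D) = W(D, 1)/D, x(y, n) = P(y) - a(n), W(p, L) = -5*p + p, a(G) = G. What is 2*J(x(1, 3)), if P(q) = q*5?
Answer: -8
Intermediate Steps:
P(q) = 5*q
W(p, L) = -4*p
x(y, n) = -n + 5*y (x(y, n) = 5*y - n = -n + 5*y)
J(D) = -4 (J(D) = (-4*D)/D = -4)
2*J(x(1, 3)) = 2*(-4) = -8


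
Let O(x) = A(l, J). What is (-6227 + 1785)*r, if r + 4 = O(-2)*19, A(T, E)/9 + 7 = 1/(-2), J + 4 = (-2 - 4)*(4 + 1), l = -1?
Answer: 5714633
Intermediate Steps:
J = -34 (J = -4 + (-2 - 4)*(4 + 1) = -4 - 6*5 = -4 - 30 = -34)
A(T, E) = -135/2 (A(T, E) = -63 + 9/(-2) = -63 + 9*(-½) = -63 - 9/2 = -135/2)
O(x) = -135/2
r = -2573/2 (r = -4 - 135/2*19 = -4 - 2565/2 = -2573/2 ≈ -1286.5)
(-6227 + 1785)*r = (-6227 + 1785)*(-2573/2) = -4442*(-2573/2) = 5714633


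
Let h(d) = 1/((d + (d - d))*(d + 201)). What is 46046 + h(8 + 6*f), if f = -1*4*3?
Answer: 403731327/8768 ≈ 46046.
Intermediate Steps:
f = -12 (f = -4*3 = -12)
h(d) = 1/(d*(201 + d)) (h(d) = 1/((d + 0)*(201 + d)) = 1/(d*(201 + d)))
46046 + h(8 + 6*f) = 46046 + 1/((8 + 6*(-12))*(201 + (8 + 6*(-12)))) = 46046 + 1/((8 - 72)*(201 + (8 - 72))) = 46046 + 1/((-64)*(201 - 64)) = 46046 - 1/64/137 = 46046 - 1/64*1/137 = 46046 - 1/8768 = 403731327/8768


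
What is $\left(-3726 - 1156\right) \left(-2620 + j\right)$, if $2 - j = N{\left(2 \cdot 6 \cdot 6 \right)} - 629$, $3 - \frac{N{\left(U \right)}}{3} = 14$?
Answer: $9549192$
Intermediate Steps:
$N{\left(U \right)} = -33$ ($N{\left(U \right)} = 9 - 42 = -33$)
$j = 664$ ($j = 2 - \left(-33 - 629\right) = 2 - -662 = 2 + 662 = 664$)
$\left(-3726 - 1156\right) \left(-2620 + j\right) = \left(-3726 - 1156\right) \left(-2620 + 664\right) = \left(-4882\right) \left(-1956\right) = 9549192$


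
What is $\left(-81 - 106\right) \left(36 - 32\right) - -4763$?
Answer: $4015$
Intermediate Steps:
$\left(-81 - 106\right) \left(36 - 32\right) - -4763 = \left(-187\right) 4 + 4763 = -748 + 4763 = 4015$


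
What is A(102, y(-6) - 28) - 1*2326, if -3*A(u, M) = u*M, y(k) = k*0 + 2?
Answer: -1442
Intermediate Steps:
y(k) = 2 (y(k) = 0 + 2 = 2)
A(u, M) = -M*u/3 (A(u, M) = -u*M/3 = -M*u/3)
A(102, y(-6) - 28) - 1*2326 = -⅓*(2 - 28)*102 - 1*2326 = -⅓*(-26)*102 - 2326 = 884 - 2326 = -1442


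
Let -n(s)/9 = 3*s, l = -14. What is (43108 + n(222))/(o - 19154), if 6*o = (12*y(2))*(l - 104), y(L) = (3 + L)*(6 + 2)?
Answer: -18557/14297 ≈ -1.2980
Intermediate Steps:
y(L) = 24 + 8*L (y(L) = (3 + L)*8 = 24 + 8*L)
n(s) = -27*s
o = -9440 (o = ((12*(24 + 8*2))*(-14 - 104))/6 = ((12*(24 + 16))*(-118))/6 = ((12*40)*(-118))/6 = (480*(-118))/6 = (⅙)*(-56640) = -9440)
(43108 + n(222))/(o - 19154) = (43108 - 27*222)/(-9440 - 19154) = (43108 - 5994)/(-28594) = 37114*(-1/28594) = -18557/14297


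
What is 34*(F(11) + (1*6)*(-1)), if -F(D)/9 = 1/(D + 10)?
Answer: -1530/7 ≈ -218.57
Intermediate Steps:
F(D) = -9/(10 + D) (F(D) = -9/(D + 10) = -9/(10 + D))
34*(F(11) + (1*6)*(-1)) = 34*(-9/(10 + 11) + (1*6)*(-1)) = 34*(-9/21 + 6*(-1)) = 34*(-9*1/21 - 6) = 34*(-3/7 - 6) = 34*(-45/7) = -1530/7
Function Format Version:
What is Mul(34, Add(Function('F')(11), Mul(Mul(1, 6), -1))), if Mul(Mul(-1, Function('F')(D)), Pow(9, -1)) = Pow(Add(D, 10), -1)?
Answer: Rational(-1530, 7) ≈ -218.57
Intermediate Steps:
Function('F')(D) = Mul(-9, Pow(Add(10, D), -1)) (Function('F')(D) = Mul(-9, Pow(Add(D, 10), -1)) = Mul(-9, Pow(Add(10, D), -1)))
Mul(34, Add(Function('F')(11), Mul(Mul(1, 6), -1))) = Mul(34, Add(Mul(-9, Pow(Add(10, 11), -1)), Mul(Mul(1, 6), -1))) = Mul(34, Add(Mul(-9, Pow(21, -1)), Mul(6, -1))) = Mul(34, Add(Mul(-9, Rational(1, 21)), -6)) = Mul(34, Add(Rational(-3, 7), -6)) = Mul(34, Rational(-45, 7)) = Rational(-1530, 7)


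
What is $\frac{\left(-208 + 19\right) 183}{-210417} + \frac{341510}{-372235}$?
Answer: $- \frac{3932334515}{5221638133} \approx -0.75308$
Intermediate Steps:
$\frac{\left(-208 + 19\right) 183}{-210417} + \frac{341510}{-372235} = \left(-189\right) 183 \left(- \frac{1}{210417}\right) + 341510 \left(- \frac{1}{372235}\right) = \left(-34587\right) \left(- \frac{1}{210417}\right) - \frac{68302}{74447} = \frac{11529}{70139} - \frac{68302}{74447} = - \frac{3932334515}{5221638133}$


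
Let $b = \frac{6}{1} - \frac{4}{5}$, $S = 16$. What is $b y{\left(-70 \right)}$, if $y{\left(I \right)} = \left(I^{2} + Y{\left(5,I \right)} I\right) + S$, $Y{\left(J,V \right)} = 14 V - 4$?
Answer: $\frac{1918696}{5} \approx 3.8374 \cdot 10^{5}$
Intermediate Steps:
$Y{\left(J,V \right)} = -4 + 14 V$
$b = \frac{26}{5}$ ($b = 6 \cdot 1 - \frac{4}{5} = 6 - \frac{4}{5} = \frac{26}{5} \approx 5.2$)
$y{\left(I \right)} = 16 + I^{2} + I \left(-4 + 14 I\right)$ ($y{\left(I \right)} = \left(I^{2} + \left(-4 + 14 I\right) I\right) + 16 = \left(I^{2} + I \left(-4 + 14 I\right)\right) + 16 = 16 + I^{2} + I \left(-4 + 14 I\right)$)
$b y{\left(-70 \right)} = \frac{26 \left(16 - -280 + 15 \left(-70\right)^{2}\right)}{5} = \frac{26 \left(16 + 280 + 15 \cdot 4900\right)}{5} = \frac{26 \left(16 + 280 + 73500\right)}{5} = \frac{26}{5} \cdot 73796 = \frac{1918696}{5}$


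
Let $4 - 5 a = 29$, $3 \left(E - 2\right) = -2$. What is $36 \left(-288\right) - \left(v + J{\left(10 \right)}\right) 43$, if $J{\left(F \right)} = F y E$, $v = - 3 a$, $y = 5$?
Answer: $- \frac{41639}{3} \approx -13880.0$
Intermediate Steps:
$E = \frac{4}{3}$ ($E = 2 + \frac{1}{3} \left(-2\right) = 2 - \frac{2}{3} = \frac{4}{3} \approx 1.3333$)
$a = -5$ ($a = \frac{4}{5} - \frac{29}{5} = -5$)
$v = 15$ ($v = \left(-3\right) \left(-5\right) = 15$)
$J{\left(F \right)} = \frac{20 F}{3}$ ($J{\left(F \right)} = F 5 \cdot \frac{4}{3} = 5 F \frac{4}{3} = \frac{20 F}{3}$)
$36 \left(-288\right) - \left(v + J{\left(10 \right)}\right) 43 = 36 \left(-288\right) - \left(15 + \frac{20}{3} \cdot 10\right) 43 = -10368 - \left(15 + \frac{200}{3}\right) 43 = -10368 - \frac{245}{3} \cdot 43 = -10368 - \frac{10535}{3} = - \frac{41639}{3}$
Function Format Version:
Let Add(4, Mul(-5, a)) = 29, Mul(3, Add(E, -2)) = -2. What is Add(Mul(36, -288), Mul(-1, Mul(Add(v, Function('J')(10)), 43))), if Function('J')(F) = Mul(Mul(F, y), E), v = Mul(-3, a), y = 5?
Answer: Rational(-41639, 3) ≈ -13880.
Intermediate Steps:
E = Rational(4, 3) (E = Add(2, Mul(Rational(1, 3), -2)) = Add(2, Rational(-2, 3)) = Rational(4, 3) ≈ 1.3333)
a = -5 (a = Add(Rational(4, 5), Mul(Rational(-1, 5), 29)) = Add(Rational(4, 5), Rational(-29, 5)) = -5)
v = 15 (v = Mul(-3, -5) = 15)
Function('J')(F) = Mul(Rational(20, 3), F) (Function('J')(F) = Mul(Mul(F, 5), Rational(4, 3)) = Mul(Mul(5, F), Rational(4, 3)) = Mul(Rational(20, 3), F))
Add(Mul(36, -288), Mul(-1, Mul(Add(v, Function('J')(10)), 43))) = Add(Mul(36, -288), Mul(-1, Mul(Add(15, Mul(Rational(20, 3), 10)), 43))) = Add(-10368, Mul(-1, Mul(Add(15, Rational(200, 3)), 43))) = Add(-10368, Mul(-1, Mul(Rational(245, 3), 43))) = Add(-10368, Mul(-1, Rational(10535, 3))) = Add(-10368, Rational(-10535, 3)) = Rational(-41639, 3)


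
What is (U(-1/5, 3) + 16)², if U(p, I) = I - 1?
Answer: 324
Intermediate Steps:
U(p, I) = -1 + I
(U(-1/5, 3) + 16)² = ((-1 + 3) + 16)² = (2 + 16)² = 18² = 324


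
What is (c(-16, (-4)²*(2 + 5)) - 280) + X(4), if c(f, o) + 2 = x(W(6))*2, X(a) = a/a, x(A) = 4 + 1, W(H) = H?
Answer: -271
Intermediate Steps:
x(A) = 5
X(a) = 1
c(f, o) = 8 (c(f, o) = -2 + 5*2 = -2 + 10 = 8)
(c(-16, (-4)²*(2 + 5)) - 280) + X(4) = (8 - 280) + 1 = -272 + 1 = -271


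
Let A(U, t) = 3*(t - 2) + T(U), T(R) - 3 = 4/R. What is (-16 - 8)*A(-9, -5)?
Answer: 1328/3 ≈ 442.67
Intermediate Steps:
T(R) = 3 + 4/R
A(U, t) = -3 + 3*t + 4/U (A(U, t) = 3*(t - 2) + (3 + 4/U) = 3*(-2 + t) + (3 + 4/U) = (-6 + 3*t) + (3 + 4/U) = -3 + 3*t + 4/U)
(-16 - 8)*A(-9, -5) = (-16 - 8)*(-3 + 3*(-5) + 4/(-9)) = -24*(-3 - 15 + 4*(-⅑)) = -24*(-3 - 15 - 4/9) = -24*(-166/9) = 1328/3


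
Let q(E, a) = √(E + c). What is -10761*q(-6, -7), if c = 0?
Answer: -10761*I*√6 ≈ -26359.0*I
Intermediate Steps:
q(E, a) = √E (q(E, a) = √(E + 0) = √E)
-10761*q(-6, -7) = -10761*I*√6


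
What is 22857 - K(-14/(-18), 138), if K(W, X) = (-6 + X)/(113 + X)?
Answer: 5736975/251 ≈ 22856.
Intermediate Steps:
K(W, X) = (-6 + X)/(113 + X)
22857 - K(-14/(-18), 138) = 22857 - (-6 + 138)/(113 + 138) = 22857 - 132/251 = 5736975/251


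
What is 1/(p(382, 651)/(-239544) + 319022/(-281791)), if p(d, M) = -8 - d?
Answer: -11250223884/12718317913 ≈ -0.88457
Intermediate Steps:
1/(p(382, 651)/(-239544) + 319022/(-281791)) = 1/((-8 - 1*382)/(-239544) + 319022/(-281791)) = 1/((-8 - 382)*(-1/239544) + 319022*(-1/281791)) = 1/(-390*(-1/239544) - 319022/281791) = 1/(65/39924 - 319022/281791) = 1/(-12718317913/11250223884) = -11250223884/12718317913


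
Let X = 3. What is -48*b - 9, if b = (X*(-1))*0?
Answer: -9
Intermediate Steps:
b = 0 (b = (3*(-1))*0 = -3*0 = 0)
-48*b - 9 = -48*0 - 9 = 0 - 9 = -9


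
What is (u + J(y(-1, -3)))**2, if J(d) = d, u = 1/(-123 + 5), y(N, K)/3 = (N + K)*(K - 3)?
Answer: 72165025/13924 ≈ 5182.8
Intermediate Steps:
y(N, K) = 3*(-3 + K)*(K + N) (y(N, K) = 3*((N + K)*(K - 3)) = 3*((K + N)*(-3 + K)) = 3*((-3 + K)*(K + N)) = 3*(-3 + K)*(K + N))
u = -1/118 (u = 1/(-118) = -1/118 ≈ -0.0084746)
(u + J(y(-1, -3)))**2 = (-1/118 + (-9*(-3) - 9*(-1) + 3*(-3)**2 + 3*(-3)*(-1)))**2 = (-1/118 + (27 + 9 + 3*9 + 9))**2 = (-1/118 + (27 + 9 + 27 + 9))**2 = (-1/118 + 72)**2 = (8495/118)**2 = 72165025/13924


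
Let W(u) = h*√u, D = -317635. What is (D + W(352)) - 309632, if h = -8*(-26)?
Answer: -627267 + 832*√22 ≈ -6.2337e+5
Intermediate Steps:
h = 208
W(u) = 208*√u
(D + W(352)) - 309632 = (-317635 + 208*√352) - 309632 = (-317635 + 208*(4*√22)) - 309632 = (-317635 + 832*√22) - 309632 = -627267 + 832*√22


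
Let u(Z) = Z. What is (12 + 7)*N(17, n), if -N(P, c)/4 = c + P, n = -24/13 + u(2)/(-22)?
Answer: -163704/143 ≈ -1144.8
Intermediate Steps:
n = -277/143 (n = -24/13 + 2/(-22) = -24*1/13 + 2*(-1/22) = -24/13 - 1/11 = -277/143 ≈ -1.9371)
N(P, c) = -4*P - 4*c (N(P, c) = -4*(c + P) = -4*(P + c) = -4*P - 4*c)
(12 + 7)*N(17, n) = (12 + 7)*(-4*17 - 4*(-277/143)) = 19*(-68 + 1108/143) = 19*(-8616/143) = -163704/143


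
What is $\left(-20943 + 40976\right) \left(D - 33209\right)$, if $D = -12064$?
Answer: $-906954009$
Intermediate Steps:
$\left(-20943 + 40976\right) \left(D - 33209\right) = \left(-20943 + 40976\right) \left(-12064 - 33209\right) = 20033 \left(-45273\right) = -906954009$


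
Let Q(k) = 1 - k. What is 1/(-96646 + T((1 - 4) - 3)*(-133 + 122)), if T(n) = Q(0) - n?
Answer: -1/96723 ≈ -1.0339e-5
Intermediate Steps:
T(n) = 1 - n (T(n) = (1 - 1*0) - n = (1 + 0) - n = 1 - n)
1/(-96646 + T((1 - 4) - 3)*(-133 + 122)) = 1/(-96646 + (1 - ((1 - 4) - 3))*(-133 + 122)) = 1/(-96646 + (1 - (-3 - 3))*(-11)) = 1/(-96646 + (1 - 1*(-6))*(-11)) = 1/(-96646 + (1 + 6)*(-11)) = 1/(-96646 + 7*(-11)) = 1/(-96646 - 77) = 1/(-96723) = -1/96723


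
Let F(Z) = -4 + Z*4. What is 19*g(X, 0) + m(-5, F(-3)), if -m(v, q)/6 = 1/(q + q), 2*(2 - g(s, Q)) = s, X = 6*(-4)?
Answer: 4259/16 ≈ 266.19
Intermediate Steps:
X = -24
g(s, Q) = 2 - s/2
F(Z) = -4 + 4*Z
m(v, q) = -3/q (m(v, q) = -6/(q + q) = -6*1/(2*q) = -3/q)
19*g(X, 0) + m(-5, F(-3)) = 19*(2 - ½*(-24)) - 3/(-4 + 4*(-3)) = 19*(2 + 12) - 3/(-4 - 12) = 19*14 - 3/(-16) = 266 - 3*(-1/16) = 266 + 3/16 = 4259/16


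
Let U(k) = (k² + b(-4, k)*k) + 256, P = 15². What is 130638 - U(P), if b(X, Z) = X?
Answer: 80657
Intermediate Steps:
P = 225
U(k) = 256 + k² - 4*k (U(k) = (k² - 4*k) + 256 = 256 + k² - 4*k)
130638 - U(P) = 130638 - (256 + 225² - 4*225) = 130638 - (256 + 50625 - 900) = 130638 - 1*49981 = 130638 - 49981 = 80657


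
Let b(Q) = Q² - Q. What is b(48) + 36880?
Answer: 39136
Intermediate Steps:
b(48) + 36880 = 48*(-1 + 48) + 36880 = 48*47 + 36880 = 2256 + 36880 = 39136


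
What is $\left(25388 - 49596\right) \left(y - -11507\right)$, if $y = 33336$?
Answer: $-1085559344$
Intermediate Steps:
$\left(25388 - 49596\right) \left(y - -11507\right) = \left(25388 - 49596\right) \left(33336 - -11507\right) = - 24208 \left(33336 + \left(-455 + 11962\right)\right) = - 24208 \left(33336 + 11507\right) = \left(-24208\right) 44843 = -1085559344$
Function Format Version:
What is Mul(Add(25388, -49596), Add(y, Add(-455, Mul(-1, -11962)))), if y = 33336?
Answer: -1085559344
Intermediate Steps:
Mul(Add(25388, -49596), Add(y, Add(-455, Mul(-1, -11962)))) = Mul(Add(25388, -49596), Add(33336, Add(-455, Mul(-1, -11962)))) = Mul(-24208, Add(33336, Add(-455, 11962))) = Mul(-24208, Add(33336, 11507)) = Mul(-24208, 44843) = -1085559344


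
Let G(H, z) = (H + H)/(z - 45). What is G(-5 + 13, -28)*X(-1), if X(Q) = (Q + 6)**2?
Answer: -400/73 ≈ -5.4795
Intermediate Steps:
X(Q) = (6 + Q)**2
G(H, z) = 2*H/(-45 + z) (G(H, z) = (2*H)/(-45 + z) = 2*H/(-45 + z))
G(-5 + 13, -28)*X(-1) = (2*(-5 + 13)/(-45 - 28))*(6 - 1)**2 = (2*8/(-73))*5**2 = (2*8*(-1/73))*25 = -16/73*25 = -400/73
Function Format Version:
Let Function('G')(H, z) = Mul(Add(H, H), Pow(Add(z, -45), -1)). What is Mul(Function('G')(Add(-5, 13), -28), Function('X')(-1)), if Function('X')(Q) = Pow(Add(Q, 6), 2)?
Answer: Rational(-400, 73) ≈ -5.4795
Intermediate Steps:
Function('X')(Q) = Pow(Add(6, Q), 2)
Function('G')(H, z) = Mul(2, H, Pow(Add(-45, z), -1)) (Function('G')(H, z) = Mul(Mul(2, H), Pow(Add(-45, z), -1)) = Mul(2, H, Pow(Add(-45, z), -1)))
Mul(Function('G')(Add(-5, 13), -28), Function('X')(-1)) = Mul(Mul(2, Add(-5, 13), Pow(Add(-45, -28), -1)), Pow(Add(6, -1), 2)) = Mul(Mul(2, 8, Pow(-73, -1)), Pow(5, 2)) = Mul(Mul(2, 8, Rational(-1, 73)), 25) = Mul(Rational(-16, 73), 25) = Rational(-400, 73)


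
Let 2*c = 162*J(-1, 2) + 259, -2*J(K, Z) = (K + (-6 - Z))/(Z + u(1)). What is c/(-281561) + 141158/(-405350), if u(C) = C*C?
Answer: -19923165244/57065375675 ≈ -0.34913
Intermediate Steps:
u(C) = C²
J(K, Z) = -(-6 + K - Z)/(2*(1 + Z)) (J(K, Z) = -(K + (-6 - Z))/(2*(Z + 1²)) = -(-6 + K - Z)/(2*(Z + 1)) = -(-6 + K - Z)/(2*(1 + Z)))
c = 251 (c = (162*((6 + 2 - 1*(-1))/(2*(1 + 2))) + 259)/2 = (162*((½)*(6 + 2 + 1)/3) + 259)/2 = (162*((½)*(⅓)*9) + 259)/2 = (162*(3/2) + 259)/2 = (243 + 259)/2 = (½)*502 = 251)
c/(-281561) + 141158/(-405350) = 251/(-281561) + 141158/(-405350) = 251*(-1/281561) + 141158*(-1/405350) = -251/281561 - 70579/202675 = -19923165244/57065375675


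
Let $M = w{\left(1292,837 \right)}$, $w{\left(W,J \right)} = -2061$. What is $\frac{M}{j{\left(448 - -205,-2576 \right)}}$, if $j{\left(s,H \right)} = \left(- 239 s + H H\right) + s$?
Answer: $- \frac{2061}{6480362} \approx -0.00031804$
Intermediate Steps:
$j{\left(s,H \right)} = H^{2} - 238 s$ ($j{\left(s,H \right)} = \left(- 239 s + H^{2}\right) + s = \left(H^{2} - 239 s\right) + s = H^{2} - 238 s$)
$M = -2061$
$\frac{M}{j{\left(448 - -205,-2576 \right)}} = - \frac{2061}{\left(-2576\right)^{2} - 238 \left(448 - -205\right)} = - \frac{2061}{6635776 - 238 \left(448 + 205\right)} = - \frac{2061}{6635776 - 155414} = - \frac{2061}{6480362}$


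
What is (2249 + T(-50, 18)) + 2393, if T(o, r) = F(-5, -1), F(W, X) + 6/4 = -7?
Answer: 9267/2 ≈ 4633.5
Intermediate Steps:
F(W, X) = -17/2 (F(W, X) = -3/2 - 7 = -17/2)
T(o, r) = -17/2
(2249 + T(-50, 18)) + 2393 = (2249 - 17/2) + 2393 = 4481/2 + 2393 = 9267/2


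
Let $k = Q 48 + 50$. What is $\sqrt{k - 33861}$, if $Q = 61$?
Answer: $i \sqrt{30883} \approx 175.74 i$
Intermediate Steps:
$k = 2978$ ($k = 61 \cdot 48 + 50 = 2928 + 50 = 2978$)
$\sqrt{k - 33861} = \sqrt{2978 - 33861} = \sqrt{-30883} = i \sqrt{30883}$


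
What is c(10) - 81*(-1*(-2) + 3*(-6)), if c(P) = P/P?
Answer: 1297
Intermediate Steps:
c(P) = 1
c(10) - 81*(-1*(-2) + 3*(-6)) = 1 - 81*(-1*(-2) + 3*(-6)) = 1 - 81*(2 - 18) = 1 - 81*(-16) = 1 + 1296 = 1297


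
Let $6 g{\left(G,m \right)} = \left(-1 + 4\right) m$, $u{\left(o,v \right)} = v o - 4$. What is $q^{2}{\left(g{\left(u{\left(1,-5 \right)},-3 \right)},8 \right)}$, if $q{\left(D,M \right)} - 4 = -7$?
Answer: $9$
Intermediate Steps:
$u{\left(o,v \right)} = -4 + o v$ ($u{\left(o,v \right)} = o v - 4 = -4 + o v$)
$g{\left(G,m \right)} = \frac{m}{2}$ ($g{\left(G,m \right)} = \frac{\left(-1 + 4\right) m}{6} = \frac{3 m}{6} = \frac{m}{2}$)
$q{\left(D,M \right)} = -3$ ($q{\left(D,M \right)} = 4 - 7 = -3$)
$q^{2}{\left(g{\left(u{\left(1,-5 \right)},-3 \right)},8 \right)} = \left(-3\right)^{2} = 9$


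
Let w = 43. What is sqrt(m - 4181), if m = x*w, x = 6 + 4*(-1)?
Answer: 3*I*sqrt(455) ≈ 63.992*I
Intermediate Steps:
x = 2 (x = 6 - 4 = 2)
m = 86 (m = 2*43 = 86)
sqrt(m - 4181) = sqrt(86 - 4181) = sqrt(-4095) = 3*I*sqrt(455)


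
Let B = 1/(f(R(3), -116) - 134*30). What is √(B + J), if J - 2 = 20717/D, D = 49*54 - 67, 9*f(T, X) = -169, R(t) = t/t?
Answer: 6*√2449082509945129/93744071 ≈ 3.1674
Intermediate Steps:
R(t) = 1
f(T, X) = -169/9 (f(T, X) = (⅑)*(-169) = -169/9)
D = 2579 (D = 2646 - 67 = 2579)
J = 25875/2579 (J = 2 + 20717/2579 = 25875/2579 ≈ 10.033)
B = -9/36349 (B = 1/(-169/9 - 134*30) = 1/(-169/9 - 4020) = 1/(-36349/9) = -9/36349 ≈ -0.00024760)
√(B + J) = √(-9/36349 + 25875/2579) = √(940507164/93744071) = 6*√2449082509945129/93744071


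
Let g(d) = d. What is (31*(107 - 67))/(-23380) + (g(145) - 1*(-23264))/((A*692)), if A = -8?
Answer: -27708353/6471584 ≈ -4.2815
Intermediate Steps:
(31*(107 - 67))/(-23380) + (g(145) - 1*(-23264))/((A*692)) = (31*(107 - 67))/(-23380) + (145 - 1*(-23264))/((-8*692)) = (31*40)*(-1/23380) + (145 + 23264)/(-5536) = 1240*(-1/23380) + 23409*(-1/5536) = -62/1169 - 23409/5536 = -27708353/6471584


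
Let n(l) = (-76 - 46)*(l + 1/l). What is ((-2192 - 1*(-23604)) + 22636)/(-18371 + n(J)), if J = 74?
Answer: -101861/63364 ≈ -1.6076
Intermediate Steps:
n(l) = -122*l - 122/l (n(l) = -122*(l + 1/l) = -122*l - 122/l)
((-2192 - 1*(-23604)) + 22636)/(-18371 + n(J)) = ((-2192 - 1*(-23604)) + 22636)/(-18371 + (-122*74 - 122/74)) = ((-2192 + 23604) + 22636)/(-18371 + (-9028 - 122*1/74)) = (21412 + 22636)/(-18371 + (-9028 - 61/37)) = 44048/(-18371 - 334097/37) = 44048/(-1013824/37) = 44048*(-37/1013824) = -101861/63364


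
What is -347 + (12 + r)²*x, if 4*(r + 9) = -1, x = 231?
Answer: 22399/16 ≈ 1399.9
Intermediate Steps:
r = -37/4 (r = -9 + (¼)*(-1) = -9 - ¼ = -37/4 ≈ -9.2500)
-347 + (12 + r)²*x = -347 + (12 - 37/4)²*231 = -347 + (11/4)²*231 = -347 + (121/16)*231 = -347 + 27951/16 = 22399/16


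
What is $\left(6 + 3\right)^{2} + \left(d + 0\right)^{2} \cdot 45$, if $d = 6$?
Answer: $1701$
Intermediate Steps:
$\left(6 + 3\right)^{2} + \left(d + 0\right)^{2} \cdot 45 = \left(6 + 3\right)^{2} + \left(6 + 0\right)^{2} \cdot 45 = 9^{2} + 6^{2} \cdot 45 = 81 + 36 \cdot 45 = 81 + 1620 = 1701$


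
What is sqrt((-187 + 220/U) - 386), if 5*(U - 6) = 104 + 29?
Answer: I*sqrt(15044737)/163 ≈ 23.796*I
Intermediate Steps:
U = 163/5 (U = 6 + (104 + 29)/5 = 6 + (1/5)*133 = 6 + 133/5 = 163/5 ≈ 32.600)
sqrt((-187 + 220/U) - 386) = sqrt((-187 + 220/(163/5)) - 386) = sqrt((-187 + 220*(5/163)) - 386) = sqrt((-187 + 1100/163) - 386) = sqrt(-29381/163 - 386) = sqrt(-92299/163) = I*sqrt(15044737)/163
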